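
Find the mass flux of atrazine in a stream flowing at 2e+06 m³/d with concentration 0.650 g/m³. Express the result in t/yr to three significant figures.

2e+06 m³/d = 23.15 m³/s.
Mass flux = Q·C = 23.15 m³/s × 0.65 g/m³ = 15.05 g/s.
= 15.05 g/s × 31.56 = 474.8 t/yr.

475 t/yr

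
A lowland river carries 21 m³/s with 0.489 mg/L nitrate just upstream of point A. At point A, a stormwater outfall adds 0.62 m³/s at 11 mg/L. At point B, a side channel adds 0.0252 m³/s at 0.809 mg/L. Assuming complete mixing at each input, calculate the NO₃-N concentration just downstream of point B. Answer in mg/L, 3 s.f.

After input A: C = (21·0.489 + 0.62·11) / 21.62 = 0.7904 mg/L.
After input B: C = (21.62·0.7904 + 0.0252·0.809) / 21.65 = 0.7904 mg/L.

0.790 mg/L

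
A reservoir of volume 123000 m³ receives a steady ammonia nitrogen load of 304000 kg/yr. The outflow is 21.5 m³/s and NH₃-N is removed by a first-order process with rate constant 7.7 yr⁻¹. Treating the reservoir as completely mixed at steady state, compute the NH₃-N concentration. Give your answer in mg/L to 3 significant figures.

0.447 mg/L

Outflow Q = 21.5 m³/s × 3.156e+07 s/yr = 6.785e+08 m³/yr.
Steady-state CSTR mass balance: W = Q·C + k·V·C, so C = W/(Q + kV).
Q + kV = 6.785e+08 + 7.7·123000 = 6.794e+08 m³/yr.
C = 304000/6.794e+08 = 0.0004474 kg/m³ = 0.4474 mg/L.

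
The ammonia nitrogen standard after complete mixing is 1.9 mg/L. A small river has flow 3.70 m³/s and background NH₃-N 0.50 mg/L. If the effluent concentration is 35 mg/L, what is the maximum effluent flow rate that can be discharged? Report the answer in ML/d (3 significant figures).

Mass balance at complete mixing: C_std·(Q_w + Q_r) = Q_w·C_e + Q_r·C_b.
Rearranging, Q_w = Q_r·(C_std − C_b)/(C_e − C_std) = 3.70·(1.9 − 0.5) / (35 − 1.9) = 0.1565 m³/s.
= 13.52 ML/d.

13.5 ML/d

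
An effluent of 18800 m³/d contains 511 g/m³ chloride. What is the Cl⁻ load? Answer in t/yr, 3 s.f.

3510 t/yr

18800 m³/d = 0.2176 m³/s.
Mass flux = Q·C = 0.2176 m³/s × 511 g/m³ = 111.2 g/s.
= 111.2 g/s × 31.56 = 3509 t/yr.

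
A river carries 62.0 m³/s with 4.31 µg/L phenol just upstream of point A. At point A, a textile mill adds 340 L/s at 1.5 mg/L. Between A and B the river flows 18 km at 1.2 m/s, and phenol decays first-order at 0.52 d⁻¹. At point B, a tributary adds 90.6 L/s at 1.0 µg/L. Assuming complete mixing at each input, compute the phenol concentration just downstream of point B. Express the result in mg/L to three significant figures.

4.31 µg/L = 0.00431 mg/L.
340 L/s = 0.34 m³/s.
After input A: C = (62·0.00431 + 0.34·1.5) / 62.34 = 0.01247 mg/L.
Over the 18 km reach to input B (t = 1.5e+04 s = 0.1736 d), decay gives C = 0.01247·exp(−0.52·0.1736) = 0.01139 mg/L.
90.6 L/s = 0.0906 m³/s.
1.0 µg/L = 0.001 mg/L.
After input B: C = (62.34·0.01139 + 0.0906·0.001) / 62.43 = 0.01138 mg/L.

0.0114 mg/L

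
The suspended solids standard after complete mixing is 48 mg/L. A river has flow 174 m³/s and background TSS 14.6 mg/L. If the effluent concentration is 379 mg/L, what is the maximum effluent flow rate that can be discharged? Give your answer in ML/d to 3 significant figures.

Mass balance at complete mixing: C_std·(Q_w + Q_r) = Q_w·C_e + Q_r·C_b.
Rearranging, Q_w = Q_r·(C_std − C_b)/(C_e − C_std) = 174·(48 − 14.6) / (379 − 48) = 17.56 m³/s.
= 1517 ML/d.

1520 ML/d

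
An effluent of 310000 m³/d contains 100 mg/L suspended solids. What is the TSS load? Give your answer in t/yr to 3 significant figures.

310000 m³/d = 3.588 m³/s.
Mass flux = Q·C = 3.588 m³/s × 100 g/m³ = 358.8 g/s.
= 358.8 g/s × 31.56 = 1.132e+04 t/yr.

11300 t/yr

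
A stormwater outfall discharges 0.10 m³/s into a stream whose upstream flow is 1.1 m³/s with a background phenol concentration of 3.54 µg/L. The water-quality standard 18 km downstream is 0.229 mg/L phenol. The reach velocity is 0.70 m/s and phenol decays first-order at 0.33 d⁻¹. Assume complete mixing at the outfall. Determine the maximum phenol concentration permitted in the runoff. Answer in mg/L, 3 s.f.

3.54 µg/L = 0.00354 mg/L.
Travel time to the compliance point: t = 1.8e+04/0.70 = 2.571e+04 s = 0.2976 d; decay factor exp(−0.33·0.2976) = 0.9065.
So the concentration just after mixing may be at most 0.229/0.9065 = 0.2526 mg/L.
Mass balance: 0.2526·1.2 = 0.1·Cₑ + 1.1·0.00354.
Cₑ = (0.3032 − 0.003894) / 0.1 = 2.993 mg/L.

2.99 mg/L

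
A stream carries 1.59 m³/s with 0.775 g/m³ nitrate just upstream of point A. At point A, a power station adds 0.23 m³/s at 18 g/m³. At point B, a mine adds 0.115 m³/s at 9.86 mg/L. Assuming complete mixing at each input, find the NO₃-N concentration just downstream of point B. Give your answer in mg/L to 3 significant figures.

After input A: C = (1.59·0.775 + 0.23·18) / 1.82 = 2.952 mg/L.
After input B: C = (1.82·2.952 + 0.115·9.86) / 1.935 = 3.362 mg/L.

3.36 mg/L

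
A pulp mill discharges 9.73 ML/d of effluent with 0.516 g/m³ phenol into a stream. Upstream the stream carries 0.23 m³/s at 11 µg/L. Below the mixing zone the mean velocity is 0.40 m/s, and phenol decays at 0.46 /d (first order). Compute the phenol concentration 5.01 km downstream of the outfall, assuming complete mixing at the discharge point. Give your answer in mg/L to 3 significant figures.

0.166 mg/L

9.73 ML/d = 0.1126 m³/s.
11 µg/L = 0.011 mg/L.
After complete mixing, C₀ = (0.1126·0.516 + 0.23·0.011) / 0.3426 = 0.177 mg/L.
Travel time t = 5010 m / 0.40 m/s = 1.252e+04 s = 0.145 d.
C = 0.177·exp(−0.46·0.145) = 0.177·0.9355 = 0.1656 mg/L.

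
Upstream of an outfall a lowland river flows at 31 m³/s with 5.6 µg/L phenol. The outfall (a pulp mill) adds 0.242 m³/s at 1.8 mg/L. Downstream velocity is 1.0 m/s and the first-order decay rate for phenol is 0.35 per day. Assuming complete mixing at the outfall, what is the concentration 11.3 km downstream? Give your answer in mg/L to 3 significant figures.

0.0186 mg/L

5.6 µg/L = 0.0056 mg/L.
After complete mixing, C₀ = (0.242·1.8 + 31·0.0056) / 31.24 = 0.0195 mg/L.
Travel time t = 1.13e+04 m / 1.0 m/s = 1.13e+04 s = 0.1308 d.
C = 0.0195·exp(−0.35·0.1308) = 0.0195·0.9553 = 0.01863 mg/L.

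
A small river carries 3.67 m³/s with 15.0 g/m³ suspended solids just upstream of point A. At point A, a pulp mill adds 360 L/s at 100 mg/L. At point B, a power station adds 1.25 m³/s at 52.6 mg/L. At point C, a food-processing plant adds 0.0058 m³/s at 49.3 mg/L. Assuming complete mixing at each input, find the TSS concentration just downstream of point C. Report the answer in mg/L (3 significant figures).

360 L/s = 0.36 m³/s.
After input A: C = (3.67·15 + 0.36·100) / 4.03 = 22.59 mg/L.
After input B: C = (4.03·22.59 + 1.25·52.6) / 5.28 = 29.7 mg/L.
After input C: C = (5.28·29.7 + 0.0058·49.3) / 5.286 = 29.72 mg/L.

29.7 mg/L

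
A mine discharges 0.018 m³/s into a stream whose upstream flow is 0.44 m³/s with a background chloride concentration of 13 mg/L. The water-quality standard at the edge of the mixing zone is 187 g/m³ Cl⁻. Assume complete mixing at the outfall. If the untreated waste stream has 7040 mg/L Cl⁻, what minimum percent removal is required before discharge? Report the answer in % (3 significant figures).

Mass balance: 187·0.458 = 0.018·Cₑ + 0.44·13.
Cₑ = (85.65 − 5.72) / 0.018 = 4440 mg/L.
Required removal = 1 − 4440/7040 = 36.93 %.

36.9 %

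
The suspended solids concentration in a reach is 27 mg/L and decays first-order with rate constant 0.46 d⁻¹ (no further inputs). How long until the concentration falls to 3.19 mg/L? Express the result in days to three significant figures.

4.64 d

t = ln(C₀/C)/k = ln(27/3.19)/0.46 = 2.136/0.46 = 4.643 d.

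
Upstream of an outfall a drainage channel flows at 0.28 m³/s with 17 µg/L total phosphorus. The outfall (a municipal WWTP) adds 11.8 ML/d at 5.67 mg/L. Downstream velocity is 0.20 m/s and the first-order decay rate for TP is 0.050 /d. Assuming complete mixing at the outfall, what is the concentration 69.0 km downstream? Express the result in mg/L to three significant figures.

1.53 mg/L

11.8 ML/d = 0.1366 m³/s.
17 µg/L = 0.017 mg/L.
After complete mixing, C₀ = (0.1366·5.67 + 0.28·0.017) / 0.4166 = 1.87 mg/L.
Travel time t = 6.9e+04 m / 0.20 m/s = 3.45e+05 s = 3.993 d.
C = 1.87·exp(−0.050·3.993) = 1.87·0.819 = 1.532 mg/L.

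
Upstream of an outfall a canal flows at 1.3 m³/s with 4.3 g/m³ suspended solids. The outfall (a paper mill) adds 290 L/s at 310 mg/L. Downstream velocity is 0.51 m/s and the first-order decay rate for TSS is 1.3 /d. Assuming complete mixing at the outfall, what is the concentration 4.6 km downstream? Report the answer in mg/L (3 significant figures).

52.4 mg/L

290 L/s = 0.29 m³/s.
After complete mixing, C₀ = (0.29·310 + 1.3·4.3) / 1.59 = 60.06 mg/L.
Travel time t = 4600 m / 0.51 m/s = 9020 s = 0.1044 d.
C = 60.06·exp(−1.3·0.1044) = 60.06·0.8731 = 52.44 mg/L.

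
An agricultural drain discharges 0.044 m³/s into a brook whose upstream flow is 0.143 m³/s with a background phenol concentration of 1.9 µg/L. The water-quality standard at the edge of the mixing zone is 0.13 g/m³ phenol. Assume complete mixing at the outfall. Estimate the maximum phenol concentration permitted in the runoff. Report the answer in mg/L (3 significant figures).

0.546 mg/L

1.9 µg/L = 0.0019 mg/L.
Mass balance: 0.13·0.187 = 0.044·Cₑ + 0.143·0.0019.
Cₑ = (0.02431 − 0.0002717) / 0.044 = 0.5463 mg/L.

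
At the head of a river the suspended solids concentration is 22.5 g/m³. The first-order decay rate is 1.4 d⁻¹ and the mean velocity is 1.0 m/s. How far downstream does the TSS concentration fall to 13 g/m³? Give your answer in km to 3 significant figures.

33.9 km

From C = C₀·e^(−kt), t = ln(C₀/C)/k = ln(22.5/13)/1.4 = 0.5486/1.4 = 0.3918 d.
Distance = v·t = 1.0 m/s × 3.385e+04 s = 3.385e+04 m = 33.85 km.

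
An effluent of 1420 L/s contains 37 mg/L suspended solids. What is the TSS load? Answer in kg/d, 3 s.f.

4540 kg/d

1420 L/s = 1.42 m³/s.
Mass flux = Q·C = 1.42 m³/s × 37 g/m³ = 52.54 g/s.
= 52.54 g/s × 86.4 = 4539 kg/d.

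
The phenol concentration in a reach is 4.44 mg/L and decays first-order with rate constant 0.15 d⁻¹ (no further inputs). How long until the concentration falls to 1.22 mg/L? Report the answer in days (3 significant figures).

8.61 d

t = ln(C₀/C)/k = ln(4.44/1.22)/0.15 = 1.292/0.15 = 8.612 d.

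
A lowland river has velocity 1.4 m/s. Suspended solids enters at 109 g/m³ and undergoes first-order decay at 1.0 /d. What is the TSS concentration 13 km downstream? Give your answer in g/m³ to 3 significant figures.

97.9 g/m³

Travel time t = 13 km / 1.4 m/s = 1.3e+04/1.4 = 9286 s = 0.1075 d.
First-order decay: C = 109·exp(−1.0·0.1075) = 109·0.8981 = 97.89 g/m³.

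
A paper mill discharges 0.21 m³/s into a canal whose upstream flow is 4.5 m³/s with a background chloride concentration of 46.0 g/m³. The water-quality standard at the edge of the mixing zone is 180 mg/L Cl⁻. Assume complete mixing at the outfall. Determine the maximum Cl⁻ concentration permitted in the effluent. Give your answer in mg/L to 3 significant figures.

3050 mg/L

Mass balance: 180·4.71 = 0.21·Cₑ + 4.5·46.
Cₑ = (847.8 − 207) / 0.21 = 3051 mg/L.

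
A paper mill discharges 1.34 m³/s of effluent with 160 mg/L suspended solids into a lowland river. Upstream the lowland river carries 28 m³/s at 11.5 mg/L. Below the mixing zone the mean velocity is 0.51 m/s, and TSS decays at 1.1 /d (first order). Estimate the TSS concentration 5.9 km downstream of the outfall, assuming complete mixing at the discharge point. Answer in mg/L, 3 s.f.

After complete mixing, C₀ = (1.34·160 + 28·11.5) / 29.34 = 18.28 mg/L.
Travel time t = 5900 m / 0.51 m/s = 1.157e+04 s = 0.1339 d.
C = 18.28·exp(−1.1·0.1339) = 18.28·0.863 = 15.78 mg/L.

15.8 mg/L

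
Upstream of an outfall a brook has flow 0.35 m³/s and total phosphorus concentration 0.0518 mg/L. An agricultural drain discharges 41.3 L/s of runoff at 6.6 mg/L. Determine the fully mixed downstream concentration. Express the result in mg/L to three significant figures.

0.743 mg/L

41.3 L/s = 0.0413 m³/s.
Flow-weighted mixing gives C = (0.0413·6.6 + 0.35·0.0518) / (0.0413 + 0.35) = 0.2907/0.3913 = 0.7429 mg/L.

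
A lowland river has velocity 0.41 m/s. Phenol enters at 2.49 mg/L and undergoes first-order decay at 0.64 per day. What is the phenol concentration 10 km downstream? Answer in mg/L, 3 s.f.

Travel time t = 10 km / 0.41 m/s = 1e+04/0.41 = 2.439e+04 s = 0.2823 d.
First-order decay: C = 2.49·exp(−0.64·0.2823) = 2.49·0.8347 = 2.078 mg/L.

2.08 mg/L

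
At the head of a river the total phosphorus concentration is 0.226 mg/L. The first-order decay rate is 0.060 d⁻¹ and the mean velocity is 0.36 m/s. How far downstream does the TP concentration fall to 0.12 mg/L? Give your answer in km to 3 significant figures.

From C = C₀·e^(−kt), t = ln(C₀/C)/k = ln(0.226/0.12)/0.060 = 0.633/0.060 = 10.55 d.
Distance = v·t = 0.36 m/s × 9.116e+05 s = 3.282e+05 m = 328.2 km.

328 km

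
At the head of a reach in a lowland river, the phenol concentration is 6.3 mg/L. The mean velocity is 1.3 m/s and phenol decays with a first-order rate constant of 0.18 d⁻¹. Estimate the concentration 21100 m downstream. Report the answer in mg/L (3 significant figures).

Travel time t = 21100 m / 1.3 m/s = 2.11e+04/1.3 = 1.623e+04 s = 0.1879 d.
First-order decay: C = 6.3·exp(−0.18·0.1879) = 6.3·0.9668 = 6.091 mg/L.

6.09 mg/L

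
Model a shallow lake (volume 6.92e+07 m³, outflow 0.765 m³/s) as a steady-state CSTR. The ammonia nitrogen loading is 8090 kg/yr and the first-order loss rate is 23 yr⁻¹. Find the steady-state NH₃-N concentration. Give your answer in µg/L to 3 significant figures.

5.01 µg/L

Outflow Q = 0.765 m³/s × 3.156e+07 s/yr = 2.414e+07 m³/yr.
Steady-state CSTR mass balance: W = Q·C + k·V·C, so C = W/(Q + kV).
Q + kV = 2.414e+07 + 23·6.92e+07 = 1.616e+09 m³/yr.
C = 8090/1.616e+09 = 5.007e-06 kg/m³ = 0.005007 mg/L = 5.007 µg/L.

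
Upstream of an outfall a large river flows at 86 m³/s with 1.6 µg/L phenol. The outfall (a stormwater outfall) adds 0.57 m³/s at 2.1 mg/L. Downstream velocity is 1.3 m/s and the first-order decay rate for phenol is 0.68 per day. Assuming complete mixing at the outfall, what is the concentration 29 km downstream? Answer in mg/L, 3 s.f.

0.0129 mg/L

1.6 µg/L = 0.0016 mg/L.
After complete mixing, C₀ = (0.57·2.1 + 86·0.0016) / 86.57 = 0.01542 mg/L.
Travel time t = 2.9e+04 m / 1.3 m/s = 2.231e+04 s = 0.2582 d.
C = 0.01542·exp(−0.68·0.2582) = 0.01542·0.839 = 0.01293 mg/L.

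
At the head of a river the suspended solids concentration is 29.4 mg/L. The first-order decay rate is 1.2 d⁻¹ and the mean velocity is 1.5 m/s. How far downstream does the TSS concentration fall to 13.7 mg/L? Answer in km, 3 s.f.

From C = C₀·e^(−kt), t = ln(C₀/C)/k = ln(29.4/13.7)/1.2 = 0.7636/1.2 = 0.6363 d.
Distance = v·t = 1.5 m/s × 5.498e+04 s = 8.247e+04 m = 82.47 km.

82.5 km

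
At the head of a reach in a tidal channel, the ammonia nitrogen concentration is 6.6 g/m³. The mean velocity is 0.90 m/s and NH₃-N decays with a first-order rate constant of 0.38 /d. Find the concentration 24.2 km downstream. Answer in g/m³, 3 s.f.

5.86 g/m³

Travel time t = 24.2 km / 0.90 m/s = 2.42e+04/0.90 = 2.689e+04 s = 0.3112 d.
First-order decay: C = 6.6·exp(−0.38·0.3112) = 6.6·0.8885 = 5.864 g/m³.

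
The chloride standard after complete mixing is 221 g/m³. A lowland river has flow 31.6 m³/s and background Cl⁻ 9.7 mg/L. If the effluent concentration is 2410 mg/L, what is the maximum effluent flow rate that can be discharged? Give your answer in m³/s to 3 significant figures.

Mass balance at complete mixing: C_std·(Q_w + Q_r) = Q_w·C_e + Q_r·C_b.
Rearranging, Q_w = Q_r·(C_std − C_b)/(C_e − C_std) = 31.6·(221 − 9.7) / (2410 − 221) = 3.05 m³/s.

3.05 m³/s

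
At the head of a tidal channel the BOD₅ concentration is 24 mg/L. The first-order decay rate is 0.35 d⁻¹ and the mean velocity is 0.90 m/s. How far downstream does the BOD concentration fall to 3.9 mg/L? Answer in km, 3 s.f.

From C = C₀·e^(−kt), t = ln(C₀/C)/k = ln(24/3.9)/0.35 = 1.817/0.35 = 5.192 d.
Distance = v·t = 0.90 m/s × 4.486e+05 s = 4.037e+05 m = 403.7 km.

404 km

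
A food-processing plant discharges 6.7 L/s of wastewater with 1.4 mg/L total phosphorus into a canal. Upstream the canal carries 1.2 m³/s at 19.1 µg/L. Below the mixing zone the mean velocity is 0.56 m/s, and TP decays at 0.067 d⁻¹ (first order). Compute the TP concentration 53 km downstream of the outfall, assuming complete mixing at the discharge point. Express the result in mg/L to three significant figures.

6.7 L/s = 0.0067 m³/s.
19.1 µg/L = 0.0191 mg/L.
After complete mixing, C₀ = (0.0067·1.4 + 1.2·0.0191) / 1.207 = 0.02677 mg/L.
Travel time t = 5.3e+04 m / 0.56 m/s = 9.464e+04 s = 1.095 d.
C = 0.02677·exp(−0.067·1.095) = 0.02677·0.9292 = 0.02487 mg/L.

0.0249 mg/L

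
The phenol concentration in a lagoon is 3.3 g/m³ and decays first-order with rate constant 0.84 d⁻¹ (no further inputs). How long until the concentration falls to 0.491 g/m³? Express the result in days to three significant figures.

2.27 d

t = ln(C₀/C)/k = ln(3.3/0.491)/0.84 = 1.905/0.84 = 2.268 d.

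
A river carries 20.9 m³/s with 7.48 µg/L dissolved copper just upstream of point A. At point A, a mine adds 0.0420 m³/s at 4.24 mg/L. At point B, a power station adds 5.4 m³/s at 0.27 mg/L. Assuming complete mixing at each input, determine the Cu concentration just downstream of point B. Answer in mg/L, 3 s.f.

0.0680 mg/L

7.48 µg/L = 0.00748 mg/L.
After input A: C = (20.9·0.00748 + 0.042·4.24) / 20.94 = 0.01597 mg/L.
After input B: C = (20.94·0.01597 + 5.4·0.27) / 26.34 = 0.06804 mg/L.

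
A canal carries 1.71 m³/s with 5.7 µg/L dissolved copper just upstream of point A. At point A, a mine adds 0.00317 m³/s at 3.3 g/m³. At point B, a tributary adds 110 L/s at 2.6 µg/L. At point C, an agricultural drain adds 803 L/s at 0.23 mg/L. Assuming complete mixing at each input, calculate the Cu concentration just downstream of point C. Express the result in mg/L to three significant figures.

0.0781 mg/L

5.7 µg/L = 0.0057 mg/L.
After input A: C = (1.71·0.0057 + 0.00317·3.3) / 1.713 = 0.0118 mg/L.
110 L/s = 0.11 m³/s.
2.6 µg/L = 0.0026 mg/L.
After input B: C = (1.713·0.0118 + 0.11·0.0026) / 1.823 = 0.01124 mg/L.
803 L/s = 0.803 m³/s.
After input C: C = (1.823·0.01124 + 0.803·0.23) / 2.626 = 0.07813 mg/L.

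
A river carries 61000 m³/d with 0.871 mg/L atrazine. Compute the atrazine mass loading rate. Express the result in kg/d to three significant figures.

53.1 kg/d

61000 m³/d = 0.706 m³/s.
Mass flux = Q·C = 0.706 m³/s × 0.871 g/m³ = 0.6149 g/s.
= 0.6149 g/s × 86.4 = 53.13 kg/d.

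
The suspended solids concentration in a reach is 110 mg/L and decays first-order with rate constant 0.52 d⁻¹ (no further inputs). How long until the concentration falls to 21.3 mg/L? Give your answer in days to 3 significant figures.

3.16 d

t = ln(C₀/C)/k = ln(110/21.3)/0.52 = 1.642/0.52 = 3.157 d.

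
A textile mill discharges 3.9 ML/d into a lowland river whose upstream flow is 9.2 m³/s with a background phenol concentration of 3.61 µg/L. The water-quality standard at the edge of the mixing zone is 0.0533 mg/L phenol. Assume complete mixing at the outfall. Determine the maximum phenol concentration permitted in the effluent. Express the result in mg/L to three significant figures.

3.9 ML/d = 0.04514 m³/s.
3.61 µg/L = 0.00361 mg/L.
Mass balance: 0.0533·9.245 = 0.04514·Cₑ + 9.2·0.00361.
Cₑ = (0.4928 − 0.03321) / 0.04514 = 10.18 mg/L.

10.2 mg/L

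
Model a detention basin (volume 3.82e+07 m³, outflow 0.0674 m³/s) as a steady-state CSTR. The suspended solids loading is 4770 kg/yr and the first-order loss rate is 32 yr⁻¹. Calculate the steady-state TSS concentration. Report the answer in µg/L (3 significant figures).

3.90 µg/L

Outflow Q = 0.0674 m³/s × 3.156e+07 s/yr = 2.127e+06 m³/yr.
Steady-state CSTR mass balance: W = Q·C + k·V·C, so C = W/(Q + kV).
Q + kV = 2.127e+06 + 32·3.82e+07 = 1.225e+09 m³/yr.
C = 4770/1.225e+09 = 3.895e-06 kg/m³ = 0.003895 mg/L = 3.895 µg/L.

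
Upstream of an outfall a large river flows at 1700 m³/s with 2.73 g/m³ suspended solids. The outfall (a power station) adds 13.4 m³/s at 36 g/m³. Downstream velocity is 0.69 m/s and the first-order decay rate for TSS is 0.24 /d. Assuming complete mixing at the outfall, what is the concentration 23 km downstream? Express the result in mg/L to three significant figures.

2.73 mg/L

After complete mixing, C₀ = (13.4·36 + 1700·2.73) / 1713 = 2.99 mg/L.
Travel time t = 2.3e+04 m / 0.69 m/s = 3.333e+04 s = 0.3858 d.
C = 2.99·exp(−0.24·0.3858) = 2.99·0.9116 = 2.726 mg/L.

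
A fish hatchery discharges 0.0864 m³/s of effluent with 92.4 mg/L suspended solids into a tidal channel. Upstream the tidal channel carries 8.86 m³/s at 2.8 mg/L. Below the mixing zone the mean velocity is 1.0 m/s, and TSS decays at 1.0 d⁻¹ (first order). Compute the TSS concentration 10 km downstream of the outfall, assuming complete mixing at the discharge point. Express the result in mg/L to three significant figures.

After complete mixing, C₀ = (0.0864·92.4 + 8.86·2.8) / 8.946 = 3.665 mg/L.
Travel time t = 1e+04 m / 1.0 m/s = 1e+04 s = 0.1157 d.
C = 3.665·exp(−1.0·0.1157) = 3.665·0.8907 = 3.265 mg/L.

3.26 mg/L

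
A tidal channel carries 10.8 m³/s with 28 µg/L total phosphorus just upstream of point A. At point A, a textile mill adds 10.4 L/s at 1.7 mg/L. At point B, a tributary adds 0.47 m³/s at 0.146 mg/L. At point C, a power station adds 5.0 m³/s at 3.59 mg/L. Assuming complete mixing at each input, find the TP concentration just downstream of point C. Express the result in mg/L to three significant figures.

28 µg/L = 0.028 mg/L.
10.4 L/s = 0.0104 m³/s.
After input A: C = (10.8·0.028 + 0.0104·1.7) / 10.81 = 0.02961 mg/L.
After input B: C = (10.81·0.02961 + 0.47·0.146) / 11.28 = 0.03446 mg/L.
After input C: C = (11.28·0.03446 + 5·3.59) / 16.28 = 1.126 mg/L.

1.13 mg/L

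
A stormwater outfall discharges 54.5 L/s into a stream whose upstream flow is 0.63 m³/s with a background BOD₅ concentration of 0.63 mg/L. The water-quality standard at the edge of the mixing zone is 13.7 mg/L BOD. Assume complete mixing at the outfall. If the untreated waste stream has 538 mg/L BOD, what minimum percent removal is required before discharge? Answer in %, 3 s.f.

69.4 %

54.5 L/s = 0.0545 m³/s.
Mass balance: 13.7·0.6845 = 0.0545·Cₑ + 0.63·0.63.
Cₑ = (9.378 − 0.3969) / 0.0545 = 164.8 mg/L.
Required removal = 1 − 164.8/538 = 69.37 %.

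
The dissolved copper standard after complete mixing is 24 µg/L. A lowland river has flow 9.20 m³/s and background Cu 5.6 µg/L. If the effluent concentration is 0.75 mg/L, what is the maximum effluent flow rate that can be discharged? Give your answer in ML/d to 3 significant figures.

20.1 ML/d

5.6 µg/L = 0.0056 mg/L.
24 µg/L = 0.024 mg/L.
Mass balance at complete mixing: C_std·(Q_w + Q_r) = Q_w·C_e + Q_r·C_b.
Rearranging, Q_w = Q_r·(C_std − C_b)/(C_e − C_std) = 9.20·(0.024 − 0.0056) / (0.75 − 0.024) = 0.2332 m³/s.
= 20.15 ML/d.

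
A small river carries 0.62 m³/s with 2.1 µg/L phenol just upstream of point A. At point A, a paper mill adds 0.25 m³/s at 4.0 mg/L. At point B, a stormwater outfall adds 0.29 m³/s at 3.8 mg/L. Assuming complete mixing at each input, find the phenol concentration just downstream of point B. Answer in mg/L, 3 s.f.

2.1 µg/L = 0.0021 mg/L.
After input A: C = (0.62·0.0021 + 0.25·4) / 0.87 = 1.151 mg/L.
After input B: C = (0.87·1.151 + 0.29·3.8) / 1.16 = 1.813 mg/L.

1.81 mg/L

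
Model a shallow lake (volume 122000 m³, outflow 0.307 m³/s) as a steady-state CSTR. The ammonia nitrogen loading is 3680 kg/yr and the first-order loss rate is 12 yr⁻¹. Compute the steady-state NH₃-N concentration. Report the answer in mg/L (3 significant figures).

Outflow Q = 0.307 m³/s × 3.156e+07 s/yr = 9.688e+06 m³/yr.
Steady-state CSTR mass balance: W = Q·C + k·V·C, so C = W/(Q + kV).
Q + kV = 9.688e+06 + 12·122000 = 1.115e+07 m³/yr.
C = 3680/1.115e+07 = 0.00033 kg/m³ = 0.33 mg/L.

0.330 mg/L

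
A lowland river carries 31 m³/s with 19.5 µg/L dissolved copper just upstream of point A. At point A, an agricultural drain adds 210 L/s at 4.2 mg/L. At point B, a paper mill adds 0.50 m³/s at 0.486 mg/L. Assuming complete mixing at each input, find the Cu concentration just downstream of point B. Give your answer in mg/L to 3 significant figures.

19.5 µg/L = 0.0195 mg/L.
210 L/s = 0.21 m³/s.
After input A: C = (31·0.0195 + 0.21·4.2) / 31.21 = 0.04763 mg/L.
After input B: C = (31.21·0.04763 + 0.5·0.486) / 31.71 = 0.05454 mg/L.

0.0545 mg/L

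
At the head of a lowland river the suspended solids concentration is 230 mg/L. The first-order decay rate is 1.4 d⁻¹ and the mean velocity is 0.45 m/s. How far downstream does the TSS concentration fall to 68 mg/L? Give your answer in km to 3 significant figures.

33.8 km

From C = C₀·e^(−kt), t = ln(C₀/C)/k = ln(230/68)/1.4 = 1.219/1.4 = 0.8704 d.
Distance = v·t = 0.45 m/s × 7.52e+04 s = 3.384e+04 m = 33.84 km.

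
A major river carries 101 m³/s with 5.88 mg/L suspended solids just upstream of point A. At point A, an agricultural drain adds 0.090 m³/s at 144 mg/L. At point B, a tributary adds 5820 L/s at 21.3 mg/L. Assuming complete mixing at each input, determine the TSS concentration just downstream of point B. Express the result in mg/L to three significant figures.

After input A: C = (101·5.88 + 0.09·144) / 101.1 = 6.003 mg/L.
5820 L/s = 5.82 m³/s.
After input B: C = (101.1·6.003 + 5.82·21.3) / 106.9 = 6.836 mg/L.

6.84 mg/L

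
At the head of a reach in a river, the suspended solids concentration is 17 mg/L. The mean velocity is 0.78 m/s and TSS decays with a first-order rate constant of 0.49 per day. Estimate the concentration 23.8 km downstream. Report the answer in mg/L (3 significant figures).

Travel time t = 23.8 km / 0.78 m/s = 2.38e+04/0.78 = 3.051e+04 s = 0.3532 d.
First-order decay: C = 17·exp(−0.49·0.3532) = 17·0.8411 = 14.3 mg/L.

14.3 mg/L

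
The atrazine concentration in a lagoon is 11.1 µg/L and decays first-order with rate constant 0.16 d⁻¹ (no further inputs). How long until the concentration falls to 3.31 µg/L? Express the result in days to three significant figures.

7.56 d

t = ln(C₀/C)/k = ln(11.1/3.31)/0.16 = 1.21/0.16 = 7.562 d.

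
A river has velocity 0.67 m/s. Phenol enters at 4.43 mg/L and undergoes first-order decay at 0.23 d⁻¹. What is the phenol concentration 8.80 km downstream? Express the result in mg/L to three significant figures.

4.28 mg/L

Travel time t = 8.80 km / 0.67 m/s = 8800/0.67 = 1.313e+04 s = 0.152 d.
First-order decay: C = 4.43·exp(−0.23·0.152) = 4.43·0.9656 = 4.278 mg/L.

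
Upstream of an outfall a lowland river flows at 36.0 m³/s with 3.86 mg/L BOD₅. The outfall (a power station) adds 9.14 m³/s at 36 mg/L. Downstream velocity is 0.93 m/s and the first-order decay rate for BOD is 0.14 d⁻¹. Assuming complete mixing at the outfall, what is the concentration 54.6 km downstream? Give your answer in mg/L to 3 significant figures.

After complete mixing, C₀ = (9.14·36 + 36·3.86) / 45.14 = 10.37 mg/L.
Travel time t = 5.46e+04 m / 0.93 m/s = 5.871e+04 s = 0.6795 d.
C = 10.37·exp(−0.14·0.6795) = 10.37·0.9093 = 9.427 mg/L.

9.43 mg/L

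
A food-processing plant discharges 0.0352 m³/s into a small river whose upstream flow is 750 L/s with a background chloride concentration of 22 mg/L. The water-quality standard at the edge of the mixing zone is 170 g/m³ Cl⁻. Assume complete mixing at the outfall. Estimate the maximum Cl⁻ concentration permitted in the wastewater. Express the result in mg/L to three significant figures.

750 L/s = 0.75 m³/s.
Mass balance: 170·0.7852 = 0.0352·Cₑ + 0.75·22.
Cₑ = (133.5 − 16.5) / 0.0352 = 3323 mg/L.

3320 mg/L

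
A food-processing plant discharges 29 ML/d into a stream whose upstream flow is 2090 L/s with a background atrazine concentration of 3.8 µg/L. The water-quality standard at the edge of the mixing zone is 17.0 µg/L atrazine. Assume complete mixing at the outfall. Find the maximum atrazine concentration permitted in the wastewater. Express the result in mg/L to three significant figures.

0.0992 mg/L

29 ML/d = 0.3356 m³/s.
2090 L/s = 2.09 m³/s.
3.8 µg/L = 0.0038 mg/L.
17.0 µg/L = 0.017 mg/L.
Mass balance: 0.017·2.426 = 0.3356·Cₑ + 2.09·0.0038.
Cₑ = (0.04124 − 0.007942) / 0.3356 = 0.09919 mg/L.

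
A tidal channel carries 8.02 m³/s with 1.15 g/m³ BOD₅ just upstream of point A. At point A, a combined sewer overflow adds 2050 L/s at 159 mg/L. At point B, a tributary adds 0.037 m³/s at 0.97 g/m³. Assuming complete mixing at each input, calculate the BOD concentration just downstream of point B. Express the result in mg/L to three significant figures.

33.2 mg/L

2050 L/s = 2.05 m³/s.
After input A: C = (8.02·1.15 + 2.05·159) / 10.07 = 33.28 mg/L.
After input B: C = (10.07·33.28 + 0.037·0.97) / 10.11 = 33.17 mg/L.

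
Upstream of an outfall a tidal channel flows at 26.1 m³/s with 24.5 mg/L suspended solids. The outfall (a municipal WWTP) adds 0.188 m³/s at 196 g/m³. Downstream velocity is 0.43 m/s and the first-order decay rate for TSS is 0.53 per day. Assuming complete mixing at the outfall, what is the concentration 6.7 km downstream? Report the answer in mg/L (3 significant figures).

After complete mixing, C₀ = (0.188·196 + 26.1·24.5) / 26.29 = 25.73 mg/L.
Travel time t = 6700 m / 0.43 m/s = 1.558e+04 s = 0.1803 d.
C = 25.73·exp(−0.53·0.1803) = 25.73·0.9088 = 23.38 mg/L.

23.4 mg/L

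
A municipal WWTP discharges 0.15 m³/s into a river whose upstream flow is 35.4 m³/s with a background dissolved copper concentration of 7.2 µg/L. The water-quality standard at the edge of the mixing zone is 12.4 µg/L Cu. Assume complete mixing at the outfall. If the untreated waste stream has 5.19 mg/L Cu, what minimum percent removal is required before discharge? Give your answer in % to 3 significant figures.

76.1 %

7.2 µg/L = 0.0072 mg/L.
12.4 µg/L = 0.0124 mg/L.
Mass balance: 0.0124·35.55 = 0.15·Cₑ + 35.4·0.0072.
Cₑ = (0.4408 − 0.2549) / 0.15 = 1.24 mg/L.
Required removal = 1 − 1.24/5.19 = 76.12 %.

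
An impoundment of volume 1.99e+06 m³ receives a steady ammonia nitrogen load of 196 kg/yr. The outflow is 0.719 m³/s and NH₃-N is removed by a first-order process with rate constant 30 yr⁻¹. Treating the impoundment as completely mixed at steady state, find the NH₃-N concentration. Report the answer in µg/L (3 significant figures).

Outflow Q = 0.719 m³/s × 3.156e+07 s/yr = 2.269e+07 m³/yr.
Steady-state CSTR mass balance: W = Q·C + k·V·C, so C = W/(Q + kV).
Q + kV = 2.269e+07 + 30·1.99e+06 = 8.239e+07 m³/yr.
C = 196/8.239e+07 = 2.379e-06 kg/m³ = 0.002379 mg/L = 2.379 µg/L.

2.38 µg/L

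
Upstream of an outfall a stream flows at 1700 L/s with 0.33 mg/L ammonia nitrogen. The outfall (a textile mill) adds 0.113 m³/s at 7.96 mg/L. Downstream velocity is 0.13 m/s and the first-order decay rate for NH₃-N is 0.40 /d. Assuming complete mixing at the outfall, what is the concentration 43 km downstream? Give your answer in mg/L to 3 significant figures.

1700 L/s = 1.7 m³/s.
After complete mixing, C₀ = (0.113·7.96 + 1.7·0.33) / 1.813 = 0.8056 mg/L.
Travel time t = 4.3e+04 m / 0.13 m/s = 3.308e+05 s = 3.828 d.
C = 0.8056·exp(−0.40·3.828) = 0.8056·0.2162 = 0.1742 mg/L.

0.174 mg/L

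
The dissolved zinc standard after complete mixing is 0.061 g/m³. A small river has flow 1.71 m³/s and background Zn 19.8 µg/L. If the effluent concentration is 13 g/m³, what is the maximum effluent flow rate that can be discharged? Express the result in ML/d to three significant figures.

0.470 ML/d

19.8 µg/L = 0.0198 mg/L.
Mass balance at complete mixing: C_std·(Q_w + Q_r) = Q_w·C_e + Q_r·C_b.
Rearranging, Q_w = Q_r·(C_std − C_b)/(C_e − C_std) = 1.71·(0.061 − 0.0198) / (13 − 0.061) = 0.005445 m³/s.
= 0.4704 ML/d.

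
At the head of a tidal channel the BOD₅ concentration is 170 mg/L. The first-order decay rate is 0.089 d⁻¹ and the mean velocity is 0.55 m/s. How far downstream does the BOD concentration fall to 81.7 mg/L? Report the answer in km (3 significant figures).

391 km

From C = C₀·e^(−kt), t = ln(C₀/C)/k = ln(170/81.7)/0.089 = 0.7327/0.089 = 8.233 d.
Distance = v·t = 0.55 m/s × 7.113e+05 s = 3.912e+05 m = 391.2 km.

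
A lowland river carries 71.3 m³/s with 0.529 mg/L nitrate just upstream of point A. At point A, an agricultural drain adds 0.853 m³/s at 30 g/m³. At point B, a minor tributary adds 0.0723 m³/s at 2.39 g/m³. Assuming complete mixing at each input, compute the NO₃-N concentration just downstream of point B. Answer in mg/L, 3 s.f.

0.879 mg/L

After input A: C = (71.3·0.529 + 0.853·30) / 72.15 = 0.8774 mg/L.
After input B: C = (72.15·0.8774 + 0.0723·2.39) / 72.23 = 0.8789 mg/L.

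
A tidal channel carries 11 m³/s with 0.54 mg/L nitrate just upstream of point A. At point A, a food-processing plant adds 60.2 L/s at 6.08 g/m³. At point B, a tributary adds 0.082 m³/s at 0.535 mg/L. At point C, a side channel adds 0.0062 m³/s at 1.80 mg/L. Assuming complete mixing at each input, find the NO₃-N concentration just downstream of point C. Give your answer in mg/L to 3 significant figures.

60.2 L/s = 0.0602 m³/s.
After input A: C = (11·0.54 + 0.0602·6.08) / 11.06 = 0.5702 mg/L.
After input B: C = (11.06·0.5702 + 0.082·0.535) / 11.14 = 0.5699 mg/L.
After input C: C = (11.14·0.5699 + 0.0062·1.8) / 11.15 = 0.5706 mg/L.

0.571 mg/L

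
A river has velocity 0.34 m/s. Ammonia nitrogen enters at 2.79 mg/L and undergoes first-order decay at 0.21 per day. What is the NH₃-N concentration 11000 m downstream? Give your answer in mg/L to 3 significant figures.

Travel time t = 11000 m / 0.34 m/s = 1.1e+04/0.34 = 3.235e+04 s = 0.3745 d.
First-order decay: C = 2.79·exp(−0.21·0.3745) = 2.79·0.9244 = 2.579 mg/L.

2.58 mg/L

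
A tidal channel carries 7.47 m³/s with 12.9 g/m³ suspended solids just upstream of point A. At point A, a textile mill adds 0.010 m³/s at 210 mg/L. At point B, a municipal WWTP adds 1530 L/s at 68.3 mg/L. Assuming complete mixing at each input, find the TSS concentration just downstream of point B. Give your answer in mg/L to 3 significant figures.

22.5 mg/L

After input A: C = (7.47·12.9 + 0.01·210) / 7.48 = 13.16 mg/L.
1530 L/s = 1.53 m³/s.
After input B: C = (7.48·13.16 + 1.53·68.3) / 9.01 = 22.53 mg/L.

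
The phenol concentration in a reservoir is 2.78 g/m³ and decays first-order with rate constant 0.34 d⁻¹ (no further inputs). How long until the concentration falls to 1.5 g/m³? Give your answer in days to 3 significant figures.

1.81 d

t = ln(C₀/C)/k = ln(2.78/1.5)/0.34 = 0.617/0.34 = 1.815 d.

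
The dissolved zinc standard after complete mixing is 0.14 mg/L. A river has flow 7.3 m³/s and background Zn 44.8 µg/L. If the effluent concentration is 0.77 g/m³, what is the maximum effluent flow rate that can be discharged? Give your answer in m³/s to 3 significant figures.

1.10 m³/s

44.8 µg/L = 0.0448 mg/L.
Mass balance at complete mixing: C_std·(Q_w + Q_r) = Q_w·C_e + Q_r·C_b.
Rearranging, Q_w = Q_r·(C_std − C_b)/(C_e − C_std) = 7.3·(0.14 − 0.0448) / (0.77 − 0.14) = 1.103 m³/s.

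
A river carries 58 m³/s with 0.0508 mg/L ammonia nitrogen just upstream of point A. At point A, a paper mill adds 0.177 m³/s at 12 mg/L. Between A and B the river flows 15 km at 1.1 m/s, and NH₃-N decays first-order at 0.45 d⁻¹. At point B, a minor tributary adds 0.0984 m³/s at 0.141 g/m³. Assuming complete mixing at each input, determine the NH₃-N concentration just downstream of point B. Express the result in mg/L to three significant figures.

After input A: C = (58·0.0508 + 0.177·12) / 58.18 = 0.08715 mg/L.
Over the 15 km reach to input B (t = 1.364e+04 s = 0.1578 d), decay gives C = 0.08715·exp(−0.45·0.1578) = 0.08118 mg/L.
After input B: C = (58.18·0.08118 + 0.0984·0.141) / 58.28 = 0.08128 mg/L.

0.0813 mg/L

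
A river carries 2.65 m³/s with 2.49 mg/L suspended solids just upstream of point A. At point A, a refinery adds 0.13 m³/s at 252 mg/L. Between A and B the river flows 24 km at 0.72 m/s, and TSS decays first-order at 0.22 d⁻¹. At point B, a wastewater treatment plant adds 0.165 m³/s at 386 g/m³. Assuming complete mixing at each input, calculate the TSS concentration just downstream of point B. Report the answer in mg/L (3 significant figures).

After input A: C = (2.65·2.49 + 0.13·252) / 2.78 = 14.16 mg/L.
Over the 24 km reach to input B (t = 3.333e+04 s = 0.3858 d), decay gives C = 14.16·exp(−0.22·0.3858) = 13.01 mg/L.
After input B: C = (2.78·13.01 + 0.165·386) / 2.945 = 33.9 mg/L.

33.9 mg/L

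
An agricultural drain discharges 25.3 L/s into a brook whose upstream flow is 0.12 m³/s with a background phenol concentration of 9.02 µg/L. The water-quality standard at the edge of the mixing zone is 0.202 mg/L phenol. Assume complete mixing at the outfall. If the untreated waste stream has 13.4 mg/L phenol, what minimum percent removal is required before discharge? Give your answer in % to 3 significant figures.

25.3 L/s = 0.0253 m³/s.
9.02 µg/L = 0.00902 mg/L.
Mass balance: 0.202·0.1453 = 0.0253·Cₑ + 0.12·0.00902.
Cₑ = (0.02935 − 0.001082) / 0.0253 = 1.117 mg/L.
Required removal = 1 − 1.117/13.4 = 91.66 %.

91.7 %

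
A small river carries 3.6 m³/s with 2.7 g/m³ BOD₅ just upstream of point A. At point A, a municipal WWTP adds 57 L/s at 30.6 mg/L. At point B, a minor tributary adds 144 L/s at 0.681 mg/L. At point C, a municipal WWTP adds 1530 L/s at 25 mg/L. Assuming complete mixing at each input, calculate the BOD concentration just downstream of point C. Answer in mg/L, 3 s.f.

9.34 mg/L

57 L/s = 0.057 m³/s.
After input A: C = (3.6·2.7 + 0.057·30.6) / 3.657 = 3.135 mg/L.
144 L/s = 0.144 m³/s.
After input B: C = (3.657·3.135 + 0.144·0.681) / 3.801 = 3.042 mg/L.
1530 L/s = 1.53 m³/s.
After input C: C = (3.801·3.042 + 1.53·25) / 5.331 = 9.344 mg/L.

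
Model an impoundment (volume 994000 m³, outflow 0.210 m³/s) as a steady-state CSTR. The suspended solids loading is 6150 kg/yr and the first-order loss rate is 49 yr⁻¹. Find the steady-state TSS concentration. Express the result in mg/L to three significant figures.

0.111 mg/L

Outflow Q = 0.210 m³/s × 3.156e+07 s/yr = 6.627e+06 m³/yr.
Steady-state CSTR mass balance: W = Q·C + k·V·C, so C = W/(Q + kV).
Q + kV = 6.627e+06 + 49·994000 = 5.533e+07 m³/yr.
C = 6150/5.533e+07 = 0.0001111 kg/m³ = 0.1111 mg/L.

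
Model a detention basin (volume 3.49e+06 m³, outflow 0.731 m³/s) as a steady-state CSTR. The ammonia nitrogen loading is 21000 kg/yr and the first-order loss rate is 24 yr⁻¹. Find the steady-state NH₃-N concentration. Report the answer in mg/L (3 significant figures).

Outflow Q = 0.731 m³/s × 3.156e+07 s/yr = 2.307e+07 m³/yr.
Steady-state CSTR mass balance: W = Q·C + k·V·C, so C = W/(Q + kV).
Q + kV = 2.307e+07 + 24·3.49e+06 = 1.068e+08 m³/yr.
C = 21000/1.068e+08 = 0.0001966 kg/m³ = 0.1966 mg/L.

0.197 mg/L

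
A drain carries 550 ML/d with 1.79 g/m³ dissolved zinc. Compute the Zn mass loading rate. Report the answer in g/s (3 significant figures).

11.4 g/s

550 ML/d = 6.366 m³/s.
Mass flux = Q·C = 6.366 m³/s × 1.79 g/m³ = 11.39 g/s.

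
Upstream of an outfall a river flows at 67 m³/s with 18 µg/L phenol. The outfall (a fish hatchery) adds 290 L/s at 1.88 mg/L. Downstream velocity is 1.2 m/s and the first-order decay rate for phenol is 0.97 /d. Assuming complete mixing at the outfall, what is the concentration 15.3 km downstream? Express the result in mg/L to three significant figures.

290 L/s = 0.29 m³/s.
18 µg/L = 0.018 mg/L.
After complete mixing, C₀ = (0.29·1.88 + 67·0.018) / 67.29 = 0.02602 mg/L.
Travel time t = 1.53e+04 m / 1.2 m/s = 1.275e+04 s = 0.1476 d.
C = 0.02602·exp(−0.97·0.1476) = 0.02602·0.8666 = 0.02255 mg/L.

0.0226 mg/L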